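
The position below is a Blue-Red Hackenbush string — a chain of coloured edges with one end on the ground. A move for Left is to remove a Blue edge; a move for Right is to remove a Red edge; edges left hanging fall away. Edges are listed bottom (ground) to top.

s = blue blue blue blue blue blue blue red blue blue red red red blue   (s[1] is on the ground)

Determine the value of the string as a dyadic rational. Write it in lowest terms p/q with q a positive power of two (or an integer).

867/128

Recurse on prefixes of the 14-edge string blue blue blue blue blue blue blue red blue blue red red red blue:
edge 1 of 14 (blue): { 0 | none } → 1
edge 2 of 14 (blue): { 0, 1 | none } → 2
edge 3 of 14 (blue): { 0, 1, 2 | none } → 3
edge 4 of 14 (blue): { 0, 1, 2, 3 | none } → 4
edge 5 of 14 (blue): { 0, 1, 2, 3, 4 | none } → 5
edge 6 of 14 (blue): { 0, 1, 2, 3, 4, 5 | none } → 6
edge 7 of 14 (blue): { 0, 1, 2, 3, 4, 5, 6 | none } → 7
edge 8 of 14 (red): { 0, 1, 2, 3, 4, 5, 6 | 7 } → 13/2
edge 9 of 14 (blue): { 0, 1, 2, 3, 4, 5, 6, 13/2 | 7 } → 27/4
edge 10 of 14 (blue): { 0, 1, 2, 3, 4, 5, 6, 13/2, 27/4 | 7 } → 55/8
edge 11 of 14 (red): { 0, 1, 2, 3, 4, 5, 6, 13/2, 27/4 | 55/8, 7 } → 109/16
edge 12 of 14 (red): { 0, 1, 2, 3, 4, 5, 6, 13/2, 27/4 | 109/16, 55/8, 7 } → 217/32
edge 13 of 14 (red): { 0, 1, 2, 3, 4, 5, 6, 13/2, 27/4 | 217/32, 109/16, 55/8, 7 } → 433/64
edge 14 of 14 (blue): { 0, 1, 2, 3, 4, 5, 6, 13/2, 27/4, 433/64 | 217/32, 109/16, 55/8, 7 } → 867/128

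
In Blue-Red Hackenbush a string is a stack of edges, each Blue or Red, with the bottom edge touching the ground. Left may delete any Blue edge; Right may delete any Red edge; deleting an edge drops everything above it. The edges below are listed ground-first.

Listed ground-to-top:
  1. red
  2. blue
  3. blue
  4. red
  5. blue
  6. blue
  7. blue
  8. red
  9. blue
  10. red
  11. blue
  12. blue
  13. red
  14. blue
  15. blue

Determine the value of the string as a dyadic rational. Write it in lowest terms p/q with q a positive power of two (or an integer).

-4425/16384

edge 1 of 15 (red): { none | 0 } → -1
edge 2 of 15 (blue): { -1 | 0 } → -1/2
edge 3 of 15 (blue): { -1, -1/2 | 0 } → -1/4
edge 4 of 15 (red): { -1, -1/2 | -1/4, 0 } → -3/8
edge 5 of 15 (blue): { -1, -1/2, -3/8 | -1/4, 0 } → -5/16
edge 6 of 15 (blue): { -1, -1/2, -3/8, -5/16 | -1/4, 0 } → -9/32
edge 7 of 15 (blue): { -1, -1/2, -3/8, -5/16, -9/32 | -1/4, 0 } → -17/64
edge 8 of 15 (red): { -1, -1/2, -3/8, -5/16, -9/32 | -17/64, -1/4, 0 } → -35/128
edge 9 of 15 (blue): { -1, -1/2, -3/8, -5/16, -9/32, -35/128 | -17/64, -1/4, 0 } → -69/256
edge 10 of 15 (red): { -1, -1/2, -3/8, -5/16, -9/32, -35/128 | -69/256, -17/64, -1/4, 0 } → -139/512
edge 11 of 15 (blue): { -1, -1/2, -3/8, -5/16, -9/32, -35/128, -139/512 | -69/256, -17/64, -1/4, 0 } → -277/1024
edge 12 of 15 (blue): { -1, -1/2, -3/8, -5/16, -9/32, -35/128, -139/512, -277/1024 | -69/256, -17/64, -1/4, 0 } → -553/2048
edge 13 of 15 (red): { -1, -1/2, -3/8, -5/16, -9/32, -35/128, -139/512, -277/1024 | -553/2048, -69/256, -17/64, -1/4, 0 } → -1107/4096
edge 14 of 15 (blue): { -1, -1/2, -3/8, -5/16, -9/32, -35/128, -139/512, -277/1024, -1107/4096 | -553/2048, -69/256, -17/64, -1/4, 0 } → -2213/8192
edge 15 of 15 (blue): { -1, -1/2, -3/8, -5/16, -9/32, -35/128, -139/512, -277/1024, -1107/4096, -2213/8192 | -553/2048, -69/256, -17/64, -1/4, 0 } → -4425/16384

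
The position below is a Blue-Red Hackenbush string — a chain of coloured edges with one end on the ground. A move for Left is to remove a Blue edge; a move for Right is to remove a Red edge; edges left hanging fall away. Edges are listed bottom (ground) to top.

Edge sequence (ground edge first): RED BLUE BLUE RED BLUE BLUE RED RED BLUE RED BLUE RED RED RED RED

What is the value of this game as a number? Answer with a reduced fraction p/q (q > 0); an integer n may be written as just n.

Build g(s[:k]) for k = 1..15, string s = RED BLUE BLUE RED BLUE BLUE RED RED BLUE RED BLUE RED RED RED RED.
g(R) = { none | 0 } => -1
g(RB) = { -1 | 0 } => -1/2
g(RBB) = { -1, -1/2 | 0 } => -1/4
g(RBBR) = { -1, -1/2 | -1/4, 0 } => -3/8
g(RBBRB) = { -1, -1/2, -3/8 | -1/4, 0 } => -5/16
g(RBBRBB) = { -1, -1/2, -3/8, -5/16 | -1/4, 0 } => -9/32
g(RBBRBBR) = { -1, -1/2, -3/8, -5/16 | -9/32, -1/4, 0 } => -19/64
g(RBBRBBRR) = { -1, -1/2, -3/8, -5/16 | -19/64, -9/32, -1/4, 0 } => -39/128
g(RBBRBBRRB) = { -1, -1/2, -3/8, -5/16, -39/128 | -19/64, -9/32, -1/4, 0 } => -77/256
g(RBBRBBRRBR) = { -1, -1/2, -3/8, -5/16, -39/128 | -77/256, -19/64, -9/32, -1/4, 0 } => -155/512
g(RBBRBBRRBRB) = { -1, -1/2, -3/8, -5/16, -39/128, -155/512 | -77/256, -19/64, -9/32, -1/4, 0 } => -309/1024
g(RBBRBBRRBRBR) = { -1, -1/2, -3/8, -5/16, -39/128, -155/512 | -309/1024, -77/256, -19/64, -9/32, -1/4, 0 } => -619/2048
g(RBBRBBRRBRBRR) = { -1, -1/2, -3/8, -5/16, -39/128, -155/512 | -619/2048, -309/1024, -77/256, -19/64, -9/32, -1/4, 0 } => -1239/4096
g(RBBRBBRRBRBRRR) = { -1, -1/2, -3/8, -5/16, -39/128, -155/512 | -1239/4096, -619/2048, -309/1024, -77/256, -19/64, -9/32, -1/4, 0 } => -2479/8192
g(RBBRBBRRBRBRRRR) = { -1, -1/2, -3/8, -5/16, -39/128, -155/512 | -2479/8192, -1239/4096, -619/2048, -309/1024, -77/256, -19/64, -9/32, -1/4, 0 } => -4959/16384

-4959/16384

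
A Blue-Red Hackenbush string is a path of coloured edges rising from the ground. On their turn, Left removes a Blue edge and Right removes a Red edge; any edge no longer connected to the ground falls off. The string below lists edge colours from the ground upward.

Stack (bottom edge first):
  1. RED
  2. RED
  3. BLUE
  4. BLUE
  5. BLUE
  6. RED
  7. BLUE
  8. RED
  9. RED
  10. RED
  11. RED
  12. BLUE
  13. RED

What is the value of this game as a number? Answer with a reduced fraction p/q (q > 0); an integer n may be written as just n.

Recurse on prefixes of the 13-edge string RED RED BLUE BLUE BLUE RED BLUE RED RED RED RED BLUE RED:
value(R) = { (no moves) | 0 } ⇒ -1
value(RR) = { (no moves) | -1,0 } ⇒ -2
value(RRB) = { -2 | -1,0 } ⇒ -3/2
value(RRBB) = { -2,-3/2 | -1,0 } ⇒ -5/4
value(RRBBB) = { -2,-3/2,-5/4 | -1,0 } ⇒ -9/8
value(RRBBBR) = { -2,-3/2,-5/4 | -9/8,-1,0 } ⇒ -19/16
value(RRBBBRB) = { -2,-3/2,-5/4,-19/16 | -9/8,-1,0 } ⇒ -37/32
value(RRBBBRBR) = { -2,-3/2,-5/4,-19/16 | -37/32,-9/8,-1,0 } ⇒ -75/64
value(RRBBBRBRR) = { -2,-3/2,-5/4,-19/16 | -75/64,-37/32,-9/8,-1,0 } ⇒ -151/128
value(RRBBBRBRRR) = { -2,-3/2,-5/4,-19/16 | -151/128,-75/64,-37/32,-9/8,-1,0 } ⇒ -303/256
value(RRBBBRBRRRR) = { -2,-3/2,-5/4,-19/16 | -303/256,-151/128,-75/64,-37/32,-9/8,-1,0 } ⇒ -607/512
value(RRBBBRBRRRRB) = { -2,-3/2,-5/4,-19/16,-607/512 | -303/256,-151/128,-75/64,-37/32,-9/8,-1,0 } ⇒ -1213/1024
value(RRBBBRBRRRRBR) = { -2,-3/2,-5/4,-19/16,-607/512 | -1213/1024,-303/256,-151/128,-75/64,-37/32,-9/8,-1,0 } ⇒ -2427/2048

-2427/2048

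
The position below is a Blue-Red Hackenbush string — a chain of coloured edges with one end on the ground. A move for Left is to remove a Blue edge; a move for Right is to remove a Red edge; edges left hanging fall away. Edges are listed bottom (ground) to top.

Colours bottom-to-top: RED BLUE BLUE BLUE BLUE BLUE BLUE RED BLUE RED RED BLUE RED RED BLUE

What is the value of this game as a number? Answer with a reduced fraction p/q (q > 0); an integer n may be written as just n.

R: Left { · }, Right { 0 } => simplest -1
RB: Left { -1 }, Right { 0 } => simplest -1/2
RBB: Left { -1, -1/2 }, Right { 0 } => simplest -1/4
RBBB: Left { -1, -1/2, -1/4 }, Right { 0 } => simplest -1/8
RBBBB: Left { -1, -1/2, -1/4, -1/8 }, Right { 0 } => simplest -1/16
RBBBBB: Left { -1, -1/2, -1/4, -1/8, -1/16 }, Right { 0 } => simplest -1/32
RBBBBBB: Left { -1, -1/2, -1/4, -1/8, -1/16, -1/32 }, Right { 0 } => simplest -1/64
RBBBBBBR: Left { -1, -1/2, -1/4, -1/8, -1/16, -1/32 }, Right { -1/64, 0 } => simplest -3/128
RBBBBBBRB: Left { -1, -1/2, -1/4, -1/8, -1/16, -1/32, -3/128 }, Right { -1/64, 0 } => simplest -5/256
RBBBBBBRBR: Left { -1, -1/2, -1/4, -1/8, -1/16, -1/32, -3/128 }, Right { -5/256, -1/64, 0 } => simplest -11/512
RBBBBBBRBRR: Left { -1, -1/2, -1/4, -1/8, -1/16, -1/32, -3/128 }, Right { -11/512, -5/256, -1/64, 0 } => simplest -23/1024
RBBBBBBRBRRB: Left { -1, -1/2, -1/4, -1/8, -1/16, -1/32, -3/128, -23/1024 }, Right { -11/512, -5/256, -1/64, 0 } => simplest -45/2048
RBBBBBBRBRRBR: Left { -1, -1/2, -1/4, -1/8, -1/16, -1/32, -3/128, -23/1024 }, Right { -45/2048, -11/512, -5/256, -1/64, 0 } => simplest -91/4096
RBBBBBBRBRRBRR: Left { -1, -1/2, -1/4, -1/8, -1/16, -1/32, -3/128, -23/1024 }, Right { -91/4096, -45/2048, -11/512, -5/256, -1/64, 0 } => simplest -183/8192
RBBBBBBRBRRBRRB: Left { -1, -1/2, -1/4, -1/8, -1/16, -1/32, -3/128, -23/1024, -183/8192 }, Right { -91/4096, -45/2048, -11/512, -5/256, -1/64, 0 } => simplest -365/16384

-365/16384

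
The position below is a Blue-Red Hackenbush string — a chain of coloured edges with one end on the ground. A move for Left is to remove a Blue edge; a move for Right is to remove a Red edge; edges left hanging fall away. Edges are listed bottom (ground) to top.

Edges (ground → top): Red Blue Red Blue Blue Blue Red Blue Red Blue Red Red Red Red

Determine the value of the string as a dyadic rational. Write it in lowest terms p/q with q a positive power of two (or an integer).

Recurse on prefixes of the 14-edge string Red Blue Red Blue Blue Blue Red Blue Red Blue Red Red Red Red:
R: Left { ∅ }, Right { 0 } ⇒ simplest -1
RB: Left { -1 }, Right { 0 } ⇒ simplest -1/2
RBR: Left { -1 }, Right { -1/2, 0 } ⇒ simplest -3/4
RBRB: Left { -1, -3/4 }, Right { -1/2, 0 } ⇒ simplest -5/8
RBRBB: Left { -1, -3/4, -5/8 }, Right { -1/2, 0 } ⇒ simplest -9/16
RBRBBB: Left { -1, -3/4, -5/8, -9/16 }, Right { -1/2, 0 } ⇒ simplest -17/32
RBRBBBR: Left { -1, -3/4, -5/8, -9/16 }, Right { -17/32, -1/2, 0 } ⇒ simplest -35/64
RBRBBBRB: Left { -1, -3/4, -5/8, -9/16, -35/64 }, Right { -17/32, -1/2, 0 } ⇒ simplest -69/128
RBRBBBRBR: Left { -1, -3/4, -5/8, -9/16, -35/64 }, Right { -69/128, -17/32, -1/2, 0 } ⇒ simplest -139/256
RBRBBBRBRB: Left { -1, -3/4, -5/8, -9/16, -35/64, -139/256 }, Right { -69/128, -17/32, -1/2, 0 } ⇒ simplest -277/512
RBRBBBRBRBR: Left { -1, -3/4, -5/8, -9/16, -35/64, -139/256 }, Right { -277/512, -69/128, -17/32, -1/2, 0 } ⇒ simplest -555/1024
RBRBBBRBRBRR: Left { -1, -3/4, -5/8, -9/16, -35/64, -139/256 }, Right { -555/1024, -277/512, -69/128, -17/32, -1/2, 0 } ⇒ simplest -1111/2048
RBRBBBRBRBRRR: Left { -1, -3/4, -5/8, -9/16, -35/64, -139/256 }, Right { -1111/2048, -555/1024, -277/512, -69/128, -17/32, -1/2, 0 } ⇒ simplest -2223/4096
RBRBBBRBRBRRRR: Left { -1, -3/4, -5/8, -9/16, -35/64, -139/256 }, Right { -2223/4096, -1111/2048, -555/1024, -277/512, -69/128, -17/32, -1/2, 0 } ⇒ simplest -4447/8192

-4447/8192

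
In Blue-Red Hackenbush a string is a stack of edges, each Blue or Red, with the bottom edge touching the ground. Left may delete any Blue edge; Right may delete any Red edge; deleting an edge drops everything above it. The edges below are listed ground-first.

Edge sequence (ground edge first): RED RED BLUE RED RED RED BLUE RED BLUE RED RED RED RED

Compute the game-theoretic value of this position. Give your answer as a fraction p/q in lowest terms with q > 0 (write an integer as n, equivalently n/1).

val(R) = { none | 0 } ⇒ -1
val(RR) = { none | -1,0 } ⇒ -2
val(RRB) = { -2 | -1,0 } ⇒ -3/2
val(RRBR) = { -2 | -3/2,-1,0 } ⇒ -7/4
val(RRBRR) = { -2 | -7/4,-3/2,-1,0 } ⇒ -15/8
val(RRBRRR) = { -2 | -15/8,-7/4,-3/2,-1,0 } ⇒ -31/16
val(RRBRRRB) = { -2,-31/16 | -15/8,-7/4,-3/2,-1,0 } ⇒ -61/32
val(RRBRRRBR) = { -2,-31/16 | -61/32,-15/8,-7/4,-3/2,-1,0 } ⇒ -123/64
val(RRBRRRBRB) = { -2,-31/16,-123/64 | -61/32,-15/8,-7/4,-3/2,-1,0 } ⇒ -245/128
val(RRBRRRBRBR) = { -2,-31/16,-123/64 | -245/128,-61/32,-15/8,-7/4,-3/2,-1,0 } ⇒ -491/256
val(RRBRRRBRBRR) = { -2,-31/16,-123/64 | -491/256,-245/128,-61/32,-15/8,-7/4,-3/2,-1,0 } ⇒ -983/512
val(RRBRRRBRBRRR) = { -2,-31/16,-123/64 | -983/512,-491/256,-245/128,-61/32,-15/8,-7/4,-3/2,-1,0 } ⇒ -1967/1024
val(RRBRRRBRBRRRR) = { -2,-31/16,-123/64 | -1967/1024,-983/512,-491/256,-245/128,-61/32,-15/8,-7/4,-3/2,-1,0 } ⇒ -3935/2048

-3935/2048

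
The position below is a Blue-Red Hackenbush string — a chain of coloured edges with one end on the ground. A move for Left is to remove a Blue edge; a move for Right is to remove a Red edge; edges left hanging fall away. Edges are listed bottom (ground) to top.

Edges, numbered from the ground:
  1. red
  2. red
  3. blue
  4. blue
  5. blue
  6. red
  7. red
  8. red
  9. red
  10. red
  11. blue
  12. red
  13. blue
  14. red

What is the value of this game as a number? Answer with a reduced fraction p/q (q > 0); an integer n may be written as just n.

-5099/4096

Prefix values for red red blue blue blue red red red red red blue red blue red via {L|R} + simplicity:
g_1 [r]  L=[none]  R=[0]  => -1
g_2 [rr]  L=[none]  R=[-1; 0]  => -2
g_3 [rrb]  L=[-2]  R=[-1; 0]  => -3/2
g_4 [rrbb]  L=[-2; -3/2]  R=[-1; 0]  => -5/4
g_5 [rrbbb]  L=[-2; -3/2; -5/4]  R=[-1; 0]  => -9/8
g_6 [rrbbbr]  L=[-2; -3/2; -5/4]  R=[-9/8; -1; 0]  => -19/16
g_7 [rrbbbrr]  L=[-2; -3/2; -5/4]  R=[-19/16; -9/8; -1; 0]  => -39/32
g_8 [rrbbbrrr]  L=[-2; -3/2; -5/4]  R=[-39/32; -19/16; -9/8; -1; 0]  => -79/64
g_9 [rrbbbrrrr]  L=[-2; -3/2; -5/4]  R=[-79/64; -39/32; -19/16; -9/8; -1; 0]  => -159/128
g_10 [rrbbbrrrrr]  L=[-2; -3/2; -5/4]  R=[-159/128; -79/64; -39/32; -19/16; -9/8; -1; 0]  => -319/256
g_11 [rrbbbrrrrrb]  L=[-2; -3/2; -5/4; -319/256]  R=[-159/128; -79/64; -39/32; -19/16; -9/8; -1; 0]  => -637/512
g_12 [rrbbbrrrrrbr]  L=[-2; -3/2; -5/4; -319/256]  R=[-637/512; -159/128; -79/64; -39/32; -19/16; -9/8; -1; 0]  => -1275/1024
g_13 [rrbbbrrrrrbrb]  L=[-2; -3/2; -5/4; -319/256; -1275/1024]  R=[-637/512; -159/128; -79/64; -39/32; -19/16; -9/8; -1; 0]  => -2549/2048
g_14 [rrbbbrrrrrbrbr]  L=[-2; -3/2; -5/4; -319/256; -1275/1024]  R=[-2549/2048; -637/512; -159/128; -79/64; -39/32; -19/16; -9/8; -1; 0]  => -5099/4096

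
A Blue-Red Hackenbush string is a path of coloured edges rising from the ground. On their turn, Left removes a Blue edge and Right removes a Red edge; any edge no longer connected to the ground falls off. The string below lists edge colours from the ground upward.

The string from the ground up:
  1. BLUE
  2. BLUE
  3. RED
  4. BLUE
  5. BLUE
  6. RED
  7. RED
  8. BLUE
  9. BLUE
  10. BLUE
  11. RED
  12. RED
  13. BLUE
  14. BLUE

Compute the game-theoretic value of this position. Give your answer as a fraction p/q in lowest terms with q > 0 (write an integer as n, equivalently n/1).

7399/4096

G_1 [B]  L=[0]  R=[·]  — 1
G_2 [BB]  L=[0 1]  R=[·]  — 2
G_3 [BBR]  L=[0 1]  R=[2]  — 3/2
G_4 [BBRB]  L=[0 1 3/2]  R=[2]  — 7/4
G_5 [BBRBB]  L=[0 1 3/2 7/4]  R=[2]  — 15/8
G_6 [BBRBBR]  L=[0 1 3/2 7/4]  R=[15/8 2]  — 29/16
G_7 [BBRBBRR]  L=[0 1 3/2 7/4]  R=[29/16 15/8 2]  — 57/32
G_8 [BBRBBRRB]  L=[0 1 3/2 7/4 57/32]  R=[29/16 15/8 2]  — 115/64
G_9 [BBRBBRRBB]  L=[0 1 3/2 7/4 57/32 115/64]  R=[29/16 15/8 2]  — 231/128
G_10 [BBRBBRRBBB]  L=[0 1 3/2 7/4 57/32 115/64 231/128]  R=[29/16 15/8 2]  — 463/256
G_11 [BBRBBRRBBBR]  L=[0 1 3/2 7/4 57/32 115/64 231/128]  R=[463/256 29/16 15/8 2]  — 925/512
G_12 [BBRBBRRBBBRR]  L=[0 1 3/2 7/4 57/32 115/64 231/128]  R=[925/512 463/256 29/16 15/8 2]  — 1849/1024
G_13 [BBRBBRRBBBRRB]  L=[0 1 3/2 7/4 57/32 115/64 231/128 1849/1024]  R=[925/512 463/256 29/16 15/8 2]  — 3699/2048
G_14 [BBRBBRRBBBRRBB]  L=[0 1 3/2 7/4 57/32 115/64 231/128 1849/1024 3699/2048]  R=[925/512 463/256 29/16 15/8 2]  — 7399/4096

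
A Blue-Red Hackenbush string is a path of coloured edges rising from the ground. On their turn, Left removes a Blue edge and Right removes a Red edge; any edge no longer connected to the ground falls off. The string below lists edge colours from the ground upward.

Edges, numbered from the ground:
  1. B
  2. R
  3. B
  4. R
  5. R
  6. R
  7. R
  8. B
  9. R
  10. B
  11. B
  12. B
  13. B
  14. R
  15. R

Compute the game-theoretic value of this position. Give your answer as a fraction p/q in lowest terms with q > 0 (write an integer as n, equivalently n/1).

8569/16384

step 1: add B to get B; options L={ 0 } R={ (no moves) } gives 1
step 2: add R to get BR; options L={ 0 } R={ 1 } gives 1/2
step 3: add B to get BRB; options L={ 0; 1/2 } R={ 1 } gives 3/4
step 4: add R to get BRBR; options L={ 0; 1/2 } R={ 3/4; 1 } gives 5/8
step 5: add R to get BRBRR; options L={ 0; 1/2 } R={ 5/8; 3/4; 1 } gives 9/16
step 6: add R to get BRBRRR; options L={ 0; 1/2 } R={ 9/16; 5/8; 3/4; 1 } gives 17/32
step 7: add R to get BRBRRRR; options L={ 0; 1/2 } R={ 17/32; 9/16; 5/8; 3/4; 1 } gives 33/64
step 8: add B to get BRBRRRRB; options L={ 0; 1/2; 33/64 } R={ 17/32; 9/16; 5/8; 3/4; 1 } gives 67/128
step 9: add R to get BRBRRRRBR; options L={ 0; 1/2; 33/64 } R={ 67/128; 17/32; 9/16; 5/8; 3/4; 1 } gives 133/256
step 10: add B to get BRBRRRRBRB; options L={ 0; 1/2; 33/64; 133/256 } R={ 67/128; 17/32; 9/16; 5/8; 3/4; 1 } gives 267/512
step 11: add B to get BRBRRRRBRBB; options L={ 0; 1/2; 33/64; 133/256; 267/512 } R={ 67/128; 17/32; 9/16; 5/8; 3/4; 1 } gives 535/1024
step 12: add B to get BRBRRRRBRBBB; options L={ 0; 1/2; 33/64; 133/256; 267/512; 535/1024 } R={ 67/128; 17/32; 9/16; 5/8; 3/4; 1 } gives 1071/2048
step 13: add B to get BRBRRRRBRBBBB; options L={ 0; 1/2; 33/64; 133/256; 267/512; 535/1024; 1071/2048 } R={ 67/128; 17/32; 9/16; 5/8; 3/4; 1 } gives 2143/4096
step 14: add R to get BRBRRRRBRBBBBR; options L={ 0; 1/2; 33/64; 133/256; 267/512; 535/1024; 1071/2048 } R={ 2143/4096; 67/128; 17/32; 9/16; 5/8; 3/4; 1 } gives 4285/8192
step 15: add R to get BRBRRRRBRBBBBRR; options L={ 0; 1/2; 33/64; 133/256; 267/512; 535/1024; 1071/2048 } R={ 4285/8192; 2143/4096; 67/128; 17/32; 9/16; 5/8; 3/4; 1 } gives 8569/16384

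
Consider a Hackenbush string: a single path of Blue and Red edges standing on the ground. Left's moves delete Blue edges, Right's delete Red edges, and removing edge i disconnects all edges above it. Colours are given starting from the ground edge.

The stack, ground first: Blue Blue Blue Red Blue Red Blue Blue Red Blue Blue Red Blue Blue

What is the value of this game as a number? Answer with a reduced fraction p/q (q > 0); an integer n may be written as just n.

5559/2048

g(B) = { 0 |  } => 1
g(BB) = { 0, 1 |  } => 2
g(BBB) = { 0, 1, 2 |  } => 3
g(BBBR) = { 0, 1, 2 | 3 } => 5/2
g(BBBRB) = { 0, 1, 2, 5/2 | 3 } => 11/4
g(BBBRBR) = { 0, 1, 2, 5/2 | 11/4, 3 } => 21/8
g(BBBRBRB) = { 0, 1, 2, 5/2, 21/8 | 11/4, 3 } => 43/16
g(BBBRBRBB) = { 0, 1, 2, 5/2, 21/8, 43/16 | 11/4, 3 } => 87/32
g(BBBRBRBBR) = { 0, 1, 2, 5/2, 21/8, 43/16 | 87/32, 11/4, 3 } => 173/64
g(BBBRBRBBRB) = { 0, 1, 2, 5/2, 21/8, 43/16, 173/64 | 87/32, 11/4, 3 } => 347/128
g(BBBRBRBBRBB) = { 0, 1, 2, 5/2, 21/8, 43/16, 173/64, 347/128 | 87/32, 11/4, 3 } => 695/256
g(BBBRBRBBRBBR) = { 0, 1, 2, 5/2, 21/8, 43/16, 173/64, 347/128 | 695/256, 87/32, 11/4, 3 } => 1389/512
g(BBBRBRBBRBBRB) = { 0, 1, 2, 5/2, 21/8, 43/16, 173/64, 347/128, 1389/512 | 695/256, 87/32, 11/4, 3 } => 2779/1024
g(BBBRBRBBRBBRBB) = { 0, 1, 2, 5/2, 21/8, 43/16, 173/64, 347/128, 1389/512, 2779/1024 | 695/256, 87/32, 11/4, 3 } => 5559/2048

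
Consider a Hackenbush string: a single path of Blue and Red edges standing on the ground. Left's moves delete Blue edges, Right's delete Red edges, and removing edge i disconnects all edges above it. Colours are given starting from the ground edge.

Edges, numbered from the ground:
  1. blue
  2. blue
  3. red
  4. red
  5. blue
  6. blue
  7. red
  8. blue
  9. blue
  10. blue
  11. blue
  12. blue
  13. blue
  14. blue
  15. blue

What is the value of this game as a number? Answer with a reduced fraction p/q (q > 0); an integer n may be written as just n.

step 1: add blue to get b; options L={ 0 } R={ · } = 1
step 2: add blue to get bb; options L={ 0, 1 } R={ · } = 2
step 3: add red to get bbr; options L={ 0, 1 } R={ 2 } = 3/2
step 4: add red to get bbrr; options L={ 0, 1 } R={ 3/2, 2 } = 5/4
step 5: add blue to get bbrrb; options L={ 0, 1, 5/4 } R={ 3/2, 2 } = 11/8
step 6: add blue to get bbrrbb; options L={ 0, 1, 5/4, 11/8 } R={ 3/2, 2 } = 23/16
step 7: add red to get bbrrbbr; options L={ 0, 1, 5/4, 11/8 } R={ 23/16, 3/2, 2 } = 45/32
step 8: add blue to get bbrrbbrb; options L={ 0, 1, 5/4, 11/8, 45/32 } R={ 23/16, 3/2, 2 } = 91/64
step 9: add blue to get bbrrbbrbb; options L={ 0, 1, 5/4, 11/8, 45/32, 91/64 } R={ 23/16, 3/2, 2 } = 183/128
step 10: add blue to get bbrrbbrbbb; options L={ 0, 1, 5/4, 11/8, 45/32, 91/64, 183/128 } R={ 23/16, 3/2, 2 } = 367/256
step 11: add blue to get bbrrbbrbbbb; options L={ 0, 1, 5/4, 11/8, 45/32, 91/64, 183/128, 367/256 } R={ 23/16, 3/2, 2 } = 735/512
step 12: add blue to get bbrrbbrbbbbb; options L={ 0, 1, 5/4, 11/8, 45/32, 91/64, 183/128, 367/256, 735/512 } R={ 23/16, 3/2, 2 } = 1471/1024
step 13: add blue to get bbrrbbrbbbbbb; options L={ 0, 1, 5/4, 11/8, 45/32, 91/64, 183/128, 367/256, 735/512, 1471/1024 } R={ 23/16, 3/2, 2 } = 2943/2048
step 14: add blue to get bbrrbbrbbbbbbb; options L={ 0, 1, 5/4, 11/8, 45/32, 91/64, 183/128, 367/256, 735/512, 1471/1024, 2943/2048 } R={ 23/16, 3/2, 2 } = 5887/4096
step 15: add blue to get bbrrbbrbbbbbbbb; options L={ 0, 1, 5/4, 11/8, 45/32, 91/64, 183/128, 367/256, 735/512, 1471/1024, 2943/2048, 5887/4096 } R={ 23/16, 3/2, 2 } = 11775/8192

11775/8192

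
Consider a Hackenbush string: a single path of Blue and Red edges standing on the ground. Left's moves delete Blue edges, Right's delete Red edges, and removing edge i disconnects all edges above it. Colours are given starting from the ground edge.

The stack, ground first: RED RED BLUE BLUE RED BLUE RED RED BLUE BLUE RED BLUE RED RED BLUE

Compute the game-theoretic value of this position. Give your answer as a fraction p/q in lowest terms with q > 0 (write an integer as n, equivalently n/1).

Prefix values for RED RED BLUE BLUE RED BLUE RED RED BLUE BLUE RED BLUE RED RED BLUE via {L|R} + simplicity:
step 1: add RED to get R; options L={ (no moves) } R={ 0 } = -1
step 2: add RED to get RR; options L={ (no moves) } R={ -1 0 } = -2
step 3: add BLUE to get RRB; options L={ -2 } R={ -1 0 } = -3/2
step 4: add BLUE to get RRBB; options L={ -2 -3/2 } R={ -1 0 } = -5/4
step 5: add RED to get RRBBR; options L={ -2 -3/2 } R={ -5/4 -1 0 } = -11/8
step 6: add BLUE to get RRBBRB; options L={ -2 -3/2 -11/8 } R={ -5/4 -1 0 } = -21/16
step 7: add RED to get RRBBRBR; options L={ -2 -3/2 -11/8 } R={ -21/16 -5/4 -1 0 } = -43/32
step 8: add RED to get RRBBRBRR; options L={ -2 -3/2 -11/8 } R={ -43/32 -21/16 -5/4 -1 0 } = -87/64
step 9: add BLUE to get RRBBRBRRB; options L={ -2 -3/2 -11/8 -87/64 } R={ -43/32 -21/16 -5/4 -1 0 } = -173/128
step 10: add BLUE to get RRBBRBRRBB; options L={ -2 -3/2 -11/8 -87/64 -173/128 } R={ -43/32 -21/16 -5/4 -1 0 } = -345/256
step 11: add RED to get RRBBRBRRBBR; options L={ -2 -3/2 -11/8 -87/64 -173/128 } R={ -345/256 -43/32 -21/16 -5/4 -1 0 } = -691/512
step 12: add BLUE to get RRBBRBRRBBRB; options L={ -2 -3/2 -11/8 -87/64 -173/128 -691/512 } R={ -345/256 -43/32 -21/16 -5/4 -1 0 } = -1381/1024
step 13: add RED to get RRBBRBRRBBRBR; options L={ -2 -3/2 -11/8 -87/64 -173/128 -691/512 } R={ -1381/1024 -345/256 -43/32 -21/16 -5/4 -1 0 } = -2763/2048
step 14: add RED to get RRBBRBRRBBRBRR; options L={ -2 -3/2 -11/8 -87/64 -173/128 -691/512 } R={ -2763/2048 -1381/1024 -345/256 -43/32 -21/16 -5/4 -1 0 } = -5527/4096
step 15: add BLUE to get RRBBRBRRBBRBRRB; options L={ -2 -3/2 -11/8 -87/64 -173/128 -691/512 -5527/4096 } R={ -2763/2048 -1381/1024 -345/256 -43/32 -21/16 -5/4 -1 0 } = -11053/8192

-11053/8192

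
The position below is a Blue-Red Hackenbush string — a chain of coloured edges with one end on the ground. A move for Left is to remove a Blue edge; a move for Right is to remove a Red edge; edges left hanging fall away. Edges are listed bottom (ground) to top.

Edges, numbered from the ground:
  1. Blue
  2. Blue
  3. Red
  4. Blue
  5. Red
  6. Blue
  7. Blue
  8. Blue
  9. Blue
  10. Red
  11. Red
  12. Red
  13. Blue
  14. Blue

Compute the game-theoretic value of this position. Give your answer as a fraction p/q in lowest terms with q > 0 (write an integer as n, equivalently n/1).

7111/4096

Build G(s[:k]) for k = 1..14, string s = Blue Blue Red Blue Red Blue Blue Blue Blue Red Red Red Blue Blue.
G_1 [B]  L=[0]  R=[—]  = 1
G_2 [BB]  L=[0 1]  R=[—]  = 2
G_3 [BBR]  L=[0 1]  R=[2]  = 3/2
G_4 [BBRB]  L=[0 1 3/2]  R=[2]  = 7/4
G_5 [BBRBR]  L=[0 1 3/2]  R=[7/4 2]  = 13/8
G_6 [BBRBRB]  L=[0 1 3/2 13/8]  R=[7/4 2]  = 27/16
G_7 [BBRBRBB]  L=[0 1 3/2 13/8 27/16]  R=[7/4 2]  = 55/32
G_8 [BBRBRBBB]  L=[0 1 3/2 13/8 27/16 55/32]  R=[7/4 2]  = 111/64
G_9 [BBRBRBBBB]  L=[0 1 3/2 13/8 27/16 55/32 111/64]  R=[7/4 2]  = 223/128
G_10 [BBRBRBBBBR]  L=[0 1 3/2 13/8 27/16 55/32 111/64]  R=[223/128 7/4 2]  = 445/256
G_11 [BBRBRBBBBRR]  L=[0 1 3/2 13/8 27/16 55/32 111/64]  R=[445/256 223/128 7/4 2]  = 889/512
G_12 [BBRBRBBBBRRR]  L=[0 1 3/2 13/8 27/16 55/32 111/64]  R=[889/512 445/256 223/128 7/4 2]  = 1777/1024
G_13 [BBRBRBBBBRRRB]  L=[0 1 3/2 13/8 27/16 55/32 111/64 1777/1024]  R=[889/512 445/256 223/128 7/4 2]  = 3555/2048
G_14 [BBRBRBBBBRRRBB]  L=[0 1 3/2 13/8 27/16 55/32 111/64 1777/1024 3555/2048]  R=[889/512 445/256 223/128 7/4 2]  = 7111/4096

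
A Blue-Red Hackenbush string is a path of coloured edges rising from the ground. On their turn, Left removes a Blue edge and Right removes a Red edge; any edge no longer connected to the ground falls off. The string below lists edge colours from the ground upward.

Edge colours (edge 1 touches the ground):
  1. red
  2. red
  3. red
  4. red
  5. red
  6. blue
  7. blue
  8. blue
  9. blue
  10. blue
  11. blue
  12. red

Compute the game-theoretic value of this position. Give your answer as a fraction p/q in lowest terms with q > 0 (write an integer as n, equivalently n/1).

Prefix values for red red red red red blue blue blue blue blue blue red via {L|R} + simplicity:
r: Left { (no moves) }, Right { 0 } -> simplest -1
rr: Left { (no moves) }, Right { -1,0 } -> simplest -2
rrr: Left { (no moves) }, Right { -2,-1,0 } -> simplest -3
rrrr: Left { (no moves) }, Right { -3,-2,-1,0 } -> simplest -4
rrrrr: Left { (no moves) }, Right { -4,-3,-2,-1,0 } -> simplest -5
rrrrrb: Left { -5 }, Right { -4,-3,-2,-1,0 } -> simplest -9/2
rrrrrbb: Left { -5,-9/2 }, Right { -4,-3,-2,-1,0 } -> simplest -17/4
rrrrrbbb: Left { -5,-9/2,-17/4 }, Right { -4,-3,-2,-1,0 } -> simplest -33/8
rrrrrbbbb: Left { -5,-9/2,-17/4,-33/8 }, Right { -4,-3,-2,-1,0 } -> simplest -65/16
rrrrrbbbbb: Left { -5,-9/2,-17/4,-33/8,-65/16 }, Right { -4,-3,-2,-1,0 } -> simplest -129/32
rrrrrbbbbbb: Left { -5,-9/2,-17/4,-33/8,-65/16,-129/32 }, Right { -4,-3,-2,-1,0 } -> simplest -257/64
rrrrrbbbbbbr: Left { -5,-9/2,-17/4,-33/8,-65/16,-129/32 }, Right { -257/64,-4,-3,-2,-1,0 } -> simplest -515/128

-515/128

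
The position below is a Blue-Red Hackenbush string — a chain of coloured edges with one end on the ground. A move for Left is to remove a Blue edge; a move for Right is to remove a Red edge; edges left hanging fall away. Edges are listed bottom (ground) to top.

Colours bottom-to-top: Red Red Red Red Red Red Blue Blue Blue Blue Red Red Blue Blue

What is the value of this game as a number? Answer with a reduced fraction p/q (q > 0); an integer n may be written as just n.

value(R) = {  | 0 } ⇒ -1
value(RR) = {  | -1, 0 } ⇒ -2
value(RRR) = {  | -2, -1, 0 } ⇒ -3
value(RRRR) = {  | -3, -2, -1, 0 } ⇒ -4
value(RRRRR) = {  | -4, -3, -2, -1, 0 } ⇒ -5
value(RRRRRR) = {  | -5, -4, -3, -2, -1, 0 } ⇒ -6
value(RRRRRRB) = { -6 | -5, -4, -3, -2, -1, 0 } ⇒ -11/2
value(RRRRRRBB) = { -6, -11/2 | -5, -4, -3, -2, -1, 0 } ⇒ -21/4
value(RRRRRRBBB) = { -6, -11/2, -21/4 | -5, -4, -3, -2, -1, 0 } ⇒ -41/8
value(RRRRRRBBBB) = { -6, -11/2, -21/4, -41/8 | -5, -4, -3, -2, -1, 0 } ⇒ -81/16
value(RRRRRRBBBBR) = { -6, -11/2, -21/4, -41/8 | -81/16, -5, -4, -3, -2, -1, 0 } ⇒ -163/32
value(RRRRRRBBBBRR) = { -6, -11/2, -21/4, -41/8 | -163/32, -81/16, -5, -4, -3, -2, -1, 0 } ⇒ -327/64
value(RRRRRRBBBBRRB) = { -6, -11/2, -21/4, -41/8, -327/64 | -163/32, -81/16, -5, -4, -3, -2, -1, 0 } ⇒ -653/128
value(RRRRRRBBBBRRBB) = { -6, -11/2, -21/4, -41/8, -327/64, -653/128 | -163/32, -81/16, -5, -4, -3, -2, -1, 0 } ⇒ -1305/256

-1305/256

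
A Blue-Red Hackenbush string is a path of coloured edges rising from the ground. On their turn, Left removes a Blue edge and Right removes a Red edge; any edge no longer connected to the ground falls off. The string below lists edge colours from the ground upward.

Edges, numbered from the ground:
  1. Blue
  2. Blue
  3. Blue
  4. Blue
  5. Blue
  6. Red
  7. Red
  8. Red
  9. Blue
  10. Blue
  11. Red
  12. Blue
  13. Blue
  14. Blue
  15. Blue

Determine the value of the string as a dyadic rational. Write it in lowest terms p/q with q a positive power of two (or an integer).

Build val(s[:k]) for k = 1..15, string s = Blue Blue Blue Blue Blue Red Red Red Blue Blue Red Blue Blue Blue Blue.
val_1 [B]  L=[0]  R=[∅]  -> 1
val_2 [BB]  L=[0; 1]  R=[∅]  -> 2
val_3 [BBB]  L=[0; 1; 2]  R=[∅]  -> 3
val_4 [BBBB]  L=[0; 1; 2; 3]  R=[∅]  -> 4
val_5 [BBBBB]  L=[0; 1; 2; 3; 4]  R=[∅]  -> 5
val_6 [BBBBBR]  L=[0; 1; 2; 3; 4]  R=[5]  -> 9/2
val_7 [BBBBBRR]  L=[0; 1; 2; 3; 4]  R=[9/2; 5]  -> 17/4
val_8 [BBBBBRRR]  L=[0; 1; 2; 3; 4]  R=[17/4; 9/2; 5]  -> 33/8
val_9 [BBBBBRRRB]  L=[0; 1; 2; 3; 4; 33/8]  R=[17/4; 9/2; 5]  -> 67/16
val_10 [BBBBBRRRBB]  L=[0; 1; 2; 3; 4; 33/8; 67/16]  R=[17/4; 9/2; 5]  -> 135/32
val_11 [BBBBBRRRBBR]  L=[0; 1; 2; 3; 4; 33/8; 67/16]  R=[135/32; 17/4; 9/2; 5]  -> 269/64
val_12 [BBBBBRRRBBRB]  L=[0; 1; 2; 3; 4; 33/8; 67/16; 269/64]  R=[135/32; 17/4; 9/2; 5]  -> 539/128
val_13 [BBBBBRRRBBRBB]  L=[0; 1; 2; 3; 4; 33/8; 67/16; 269/64; 539/128]  R=[135/32; 17/4; 9/2; 5]  -> 1079/256
val_14 [BBBBBRRRBBRBBB]  L=[0; 1; 2; 3; 4; 33/8; 67/16; 269/64; 539/128; 1079/256]  R=[135/32; 17/4; 9/2; 5]  -> 2159/512
val_15 [BBBBBRRRBBRBBBB]  L=[0; 1; 2; 3; 4; 33/8; 67/16; 269/64; 539/128; 1079/256; 2159/512]  R=[135/32; 17/4; 9/2; 5]  -> 4319/1024

4319/1024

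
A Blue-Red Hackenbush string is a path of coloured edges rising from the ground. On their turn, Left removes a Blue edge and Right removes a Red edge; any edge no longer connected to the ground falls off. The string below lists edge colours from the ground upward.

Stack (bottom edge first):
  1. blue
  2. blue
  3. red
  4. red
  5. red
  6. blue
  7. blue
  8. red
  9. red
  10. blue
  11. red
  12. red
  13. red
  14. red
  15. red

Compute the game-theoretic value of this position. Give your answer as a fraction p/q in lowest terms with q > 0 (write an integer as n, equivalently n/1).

9793/8192

step 1: add blue to get b; options L={ 0 } R={ (no moves) } gives 1
step 2: add blue to get bb; options L={ 0,1 } R={ (no moves) } gives 2
step 3: add red to get bbr; options L={ 0,1 } R={ 2 } gives 3/2
step 4: add red to get bbrr; options L={ 0,1 } R={ 3/2,2 } gives 5/4
step 5: add red to get bbrrr; options L={ 0,1 } R={ 5/4,3/2,2 } gives 9/8
step 6: add blue to get bbrrrb; options L={ 0,1,9/8 } R={ 5/4,3/2,2 } gives 19/16
step 7: add blue to get bbrrrbb; options L={ 0,1,9/8,19/16 } R={ 5/4,3/2,2 } gives 39/32
step 8: add red to get bbrrrbbr; options L={ 0,1,9/8,19/16 } R={ 39/32,5/4,3/2,2 } gives 77/64
step 9: add red to get bbrrrbbrr; options L={ 0,1,9/8,19/16 } R={ 77/64,39/32,5/4,3/2,2 } gives 153/128
step 10: add blue to get bbrrrbbrrb; options L={ 0,1,9/8,19/16,153/128 } R={ 77/64,39/32,5/4,3/2,2 } gives 307/256
step 11: add red to get bbrrrbbrrbr; options L={ 0,1,9/8,19/16,153/128 } R={ 307/256,77/64,39/32,5/4,3/2,2 } gives 613/512
step 12: add red to get bbrrrbbrrbrr; options L={ 0,1,9/8,19/16,153/128 } R={ 613/512,307/256,77/64,39/32,5/4,3/2,2 } gives 1225/1024
step 13: add red to get bbrrrbbrrbrrr; options L={ 0,1,9/8,19/16,153/128 } R={ 1225/1024,613/512,307/256,77/64,39/32,5/4,3/2,2 } gives 2449/2048
step 14: add red to get bbrrrbbrrbrrrr; options L={ 0,1,9/8,19/16,153/128 } R={ 2449/2048,1225/1024,613/512,307/256,77/64,39/32,5/4,3/2,2 } gives 4897/4096
step 15: add red to get bbrrrbbrrbrrrrr; options L={ 0,1,9/8,19/16,153/128 } R={ 4897/4096,2449/2048,1225/1024,613/512,307/256,77/64,39/32,5/4,3/2,2 } gives 9793/8192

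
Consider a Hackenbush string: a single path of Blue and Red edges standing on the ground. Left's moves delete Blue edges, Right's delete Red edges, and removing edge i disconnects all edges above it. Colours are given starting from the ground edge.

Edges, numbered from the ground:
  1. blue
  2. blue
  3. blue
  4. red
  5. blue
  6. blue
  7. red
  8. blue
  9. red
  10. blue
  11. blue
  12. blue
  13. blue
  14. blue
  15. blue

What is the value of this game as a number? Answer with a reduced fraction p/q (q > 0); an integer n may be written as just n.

11647/4096

Build v(s[:k]) for k = 1..15, string s = blue blue blue red blue blue red blue red blue blue blue blue blue blue.
step 1: add blue to get b; options L={ 0 } R={ ∅ } gives 1
step 2: add blue to get bb; options L={ 0, 1 } R={ ∅ } gives 2
step 3: add blue to get bbb; options L={ 0, 1, 2 } R={ ∅ } gives 3
step 4: add red to get bbbr; options L={ 0, 1, 2 } R={ 3 } gives 5/2
step 5: add blue to get bbbrb; options L={ 0, 1, 2, 5/2 } R={ 3 } gives 11/4
step 6: add blue to get bbbrbb; options L={ 0, 1, 2, 5/2, 11/4 } R={ 3 } gives 23/8
step 7: add red to get bbbrbbr; options L={ 0, 1, 2, 5/2, 11/4 } R={ 23/8, 3 } gives 45/16
step 8: add blue to get bbbrbbrb; options L={ 0, 1, 2, 5/2, 11/4, 45/16 } R={ 23/8, 3 } gives 91/32
step 9: add red to get bbbrbbrbr; options L={ 0, 1, 2, 5/2, 11/4, 45/16 } R={ 91/32, 23/8, 3 } gives 181/64
step 10: add blue to get bbbrbbrbrb; options L={ 0, 1, 2, 5/2, 11/4, 45/16, 181/64 } R={ 91/32, 23/8, 3 } gives 363/128
step 11: add blue to get bbbrbbrbrbb; options L={ 0, 1, 2, 5/2, 11/4, 45/16, 181/64, 363/128 } R={ 91/32, 23/8, 3 } gives 727/256
step 12: add blue to get bbbrbbrbrbbb; options L={ 0, 1, 2, 5/2, 11/4, 45/16, 181/64, 363/128, 727/256 } R={ 91/32, 23/8, 3 } gives 1455/512
step 13: add blue to get bbbrbbrbrbbbb; options L={ 0, 1, 2, 5/2, 11/4, 45/16, 181/64, 363/128, 727/256, 1455/512 } R={ 91/32, 23/8, 3 } gives 2911/1024
step 14: add blue to get bbbrbbrbrbbbbb; options L={ 0, 1, 2, 5/2, 11/4, 45/16, 181/64, 363/128, 727/256, 1455/512, 2911/1024 } R={ 91/32, 23/8, 3 } gives 5823/2048
step 15: add blue to get bbbrbbrbrbbbbbb; options L={ 0, 1, 2, 5/2, 11/4, 45/16, 181/64, 363/128, 727/256, 1455/512, 2911/1024, 5823/2048 } R={ 91/32, 23/8, 3 } gives 11647/4096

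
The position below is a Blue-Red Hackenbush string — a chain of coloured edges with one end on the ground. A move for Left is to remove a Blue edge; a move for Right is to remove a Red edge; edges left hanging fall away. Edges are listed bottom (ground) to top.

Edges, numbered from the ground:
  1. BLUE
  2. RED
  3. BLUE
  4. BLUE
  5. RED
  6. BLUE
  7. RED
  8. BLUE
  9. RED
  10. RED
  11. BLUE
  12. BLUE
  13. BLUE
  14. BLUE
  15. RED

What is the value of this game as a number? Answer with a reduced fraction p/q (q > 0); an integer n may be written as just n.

step 1: add BLUE to get B; options L={ 0 } R={ (no moves) } → 1
step 2: add RED to get BR; options L={ 0 } R={ 1 } → 1/2
step 3: add BLUE to get BRB; options L={ 0 1/2 } R={ 1 } → 3/4
step 4: add BLUE to get BRBB; options L={ 0 1/2 3/4 } R={ 1 } → 7/8
step 5: add RED to get BRBBR; options L={ 0 1/2 3/4 } R={ 7/8 1 } → 13/16
step 6: add BLUE to get BRBBRB; options L={ 0 1/2 3/4 13/16 } R={ 7/8 1 } → 27/32
step 7: add RED to get BRBBRBR; options L={ 0 1/2 3/4 13/16 } R={ 27/32 7/8 1 } → 53/64
step 8: add BLUE to get BRBBRBRB; options L={ 0 1/2 3/4 13/16 53/64 } R={ 27/32 7/8 1 } → 107/128
step 9: add RED to get BRBBRBRBR; options L={ 0 1/2 3/4 13/16 53/64 } R={ 107/128 27/32 7/8 1 } → 213/256
step 10: add RED to get BRBBRBRBRR; options L={ 0 1/2 3/4 13/16 53/64 } R={ 213/256 107/128 27/32 7/8 1 } → 425/512
step 11: add BLUE to get BRBBRBRBRRB; options L={ 0 1/2 3/4 13/16 53/64 425/512 } R={ 213/256 107/128 27/32 7/8 1 } → 851/1024
step 12: add BLUE to get BRBBRBRBRRBB; options L={ 0 1/2 3/4 13/16 53/64 425/512 851/1024 } R={ 213/256 107/128 27/32 7/8 1 } → 1703/2048
step 13: add BLUE to get BRBBRBRBRRBBB; options L={ 0 1/2 3/4 13/16 53/64 425/512 851/1024 1703/2048 } R={ 213/256 107/128 27/32 7/8 1 } → 3407/4096
step 14: add BLUE to get BRBBRBRBRRBBBB; options L={ 0 1/2 3/4 13/16 53/64 425/512 851/1024 1703/2048 3407/4096 } R={ 213/256 107/128 27/32 7/8 1 } → 6815/8192
step 15: add RED to get BRBBRBRBRRBBBBR; options L={ 0 1/2 3/4 13/16 53/64 425/512 851/1024 1703/2048 3407/4096 } R={ 6815/8192 213/256 107/128 27/32 7/8 1 } → 13629/16384

13629/16384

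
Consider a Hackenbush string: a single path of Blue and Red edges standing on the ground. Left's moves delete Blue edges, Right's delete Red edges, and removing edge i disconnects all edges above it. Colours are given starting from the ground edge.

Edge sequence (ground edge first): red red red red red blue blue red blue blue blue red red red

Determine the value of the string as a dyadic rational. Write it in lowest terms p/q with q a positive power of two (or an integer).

-2191/512

Prefix values for red red red red red blue blue red blue blue blue red red red via {L|R} + simplicity:
v(r) = { ∅ | 0 } gives -1
v(rr) = { ∅ | -1 0 } gives -2
v(rrr) = { ∅ | -2 -1 0 } gives -3
v(rrrr) = { ∅ | -3 -2 -1 0 } gives -4
v(rrrrr) = { ∅ | -4 -3 -2 -1 0 } gives -5
v(rrrrrb) = { -5 | -4 -3 -2 -1 0 } gives -9/2
v(rrrrrbb) = { -5 -9/2 | -4 -3 -2 -1 0 } gives -17/4
v(rrrrrbbr) = { -5 -9/2 | -17/4 -4 -3 -2 -1 0 } gives -35/8
v(rrrrrbbrb) = { -5 -9/2 -35/8 | -17/4 -4 -3 -2 -1 0 } gives -69/16
v(rrrrrbbrbb) = { -5 -9/2 -35/8 -69/16 | -17/4 -4 -3 -2 -1 0 } gives -137/32
v(rrrrrbbrbbb) = { -5 -9/2 -35/8 -69/16 -137/32 | -17/4 -4 -3 -2 -1 0 } gives -273/64
v(rrrrrbbrbbbr) = { -5 -9/2 -35/8 -69/16 -137/32 | -273/64 -17/4 -4 -3 -2 -1 0 } gives -547/128
v(rrrrrbbrbbbrr) = { -5 -9/2 -35/8 -69/16 -137/32 | -547/128 -273/64 -17/4 -4 -3 -2 -1 0 } gives -1095/256
v(rrrrrbbrbbbrrr) = { -5 -9/2 -35/8 -69/16 -137/32 | -1095/256 -547/128 -273/64 -17/4 -4 -3 -2 -1 0 } gives -2191/512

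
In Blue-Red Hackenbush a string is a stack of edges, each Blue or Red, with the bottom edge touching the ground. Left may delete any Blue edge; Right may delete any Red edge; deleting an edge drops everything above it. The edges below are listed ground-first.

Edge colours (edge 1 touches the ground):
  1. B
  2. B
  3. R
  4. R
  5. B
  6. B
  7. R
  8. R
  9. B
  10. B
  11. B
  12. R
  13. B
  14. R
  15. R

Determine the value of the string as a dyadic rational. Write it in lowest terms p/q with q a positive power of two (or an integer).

11497/8192

Recurse on prefixes of the 15-edge string B B R R B B R R B B B R B R R:
G_1 [B]  L=[0]  R=[]  so 1
G_2 [BB]  L=[0; 1]  R=[]  so 2
G_3 [BBR]  L=[0; 1]  R=[2]  so 3/2
G_4 [BBRR]  L=[0; 1]  R=[3/2; 2]  so 5/4
G_5 [BBRRB]  L=[0; 1; 5/4]  R=[3/2; 2]  so 11/8
G_6 [BBRRBB]  L=[0; 1; 5/4; 11/8]  R=[3/2; 2]  so 23/16
G_7 [BBRRBBR]  L=[0; 1; 5/4; 11/8]  R=[23/16; 3/2; 2]  so 45/32
G_8 [BBRRBBRR]  L=[0; 1; 5/4; 11/8]  R=[45/32; 23/16; 3/2; 2]  so 89/64
G_9 [BBRRBBRRB]  L=[0; 1; 5/4; 11/8; 89/64]  R=[45/32; 23/16; 3/2; 2]  so 179/128
G_10 [BBRRBBRRBB]  L=[0; 1; 5/4; 11/8; 89/64; 179/128]  R=[45/32; 23/16; 3/2; 2]  so 359/256
G_11 [BBRRBBRRBBB]  L=[0; 1; 5/4; 11/8; 89/64; 179/128; 359/256]  R=[45/32; 23/16; 3/2; 2]  so 719/512
G_12 [BBRRBBRRBBBR]  L=[0; 1; 5/4; 11/8; 89/64; 179/128; 359/256]  R=[719/512; 45/32; 23/16; 3/2; 2]  so 1437/1024
G_13 [BBRRBBRRBBBRB]  L=[0; 1; 5/4; 11/8; 89/64; 179/128; 359/256; 1437/1024]  R=[719/512; 45/32; 23/16; 3/2; 2]  so 2875/2048
G_14 [BBRRBBRRBBBRBR]  L=[0; 1; 5/4; 11/8; 89/64; 179/128; 359/256; 1437/1024]  R=[2875/2048; 719/512; 45/32; 23/16; 3/2; 2]  so 5749/4096
G_15 [BBRRBBRRBBBRBRR]  L=[0; 1; 5/4; 11/8; 89/64; 179/128; 359/256; 1437/1024]  R=[5749/4096; 2875/2048; 719/512; 45/32; 23/16; 3/2; 2]  so 11497/8192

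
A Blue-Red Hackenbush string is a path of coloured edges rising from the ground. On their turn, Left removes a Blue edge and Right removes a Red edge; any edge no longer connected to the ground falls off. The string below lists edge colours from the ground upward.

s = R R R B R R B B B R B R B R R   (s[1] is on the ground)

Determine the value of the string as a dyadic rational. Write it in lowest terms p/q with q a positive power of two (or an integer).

Recurse on prefixes of the 15-edge string R R R B R R B B B R B R B R R:
edge 1 of 15 (R): { (no moves) | 0 } => -1
edge 2 of 15 (R): { (no moves) | -1,0 } => -2
edge 3 of 15 (R): { (no moves) | -2,-1,0 } => -3
edge 4 of 15 (B): { -3 | -2,-1,0 } => -5/2
edge 5 of 15 (R): { -3 | -5/2,-2,-1,0 } => -11/4
edge 6 of 15 (R): { -3 | -11/4,-5/2,-2,-1,0 } => -23/8
edge 7 of 15 (B): { -3,-23/8 | -11/4,-5/2,-2,-1,0 } => -45/16
edge 8 of 15 (B): { -3,-23/8,-45/16 | -11/4,-5/2,-2,-1,0 } => -89/32
edge 9 of 15 (B): { -3,-23/8,-45/16,-89/32 | -11/4,-5/2,-2,-1,0 } => -177/64
edge 10 of 15 (R): { -3,-23/8,-45/16,-89/32 | -177/64,-11/4,-5/2,-2,-1,0 } => -355/128
edge 11 of 15 (B): { -3,-23/8,-45/16,-89/32,-355/128 | -177/64,-11/4,-5/2,-2,-1,0 } => -709/256
edge 12 of 15 (R): { -3,-23/8,-45/16,-89/32,-355/128 | -709/256,-177/64,-11/4,-5/2,-2,-1,0 } => -1419/512
edge 13 of 15 (B): { -3,-23/8,-45/16,-89/32,-355/128,-1419/512 | -709/256,-177/64,-11/4,-5/2,-2,-1,0 } => -2837/1024
edge 14 of 15 (R): { -3,-23/8,-45/16,-89/32,-355/128,-1419/512 | -2837/1024,-709/256,-177/64,-11/4,-5/2,-2,-1,0 } => -5675/2048
edge 15 of 15 (R): { -3,-23/8,-45/16,-89/32,-355/128,-1419/512 | -5675/2048,-2837/1024,-709/256,-177/64,-11/4,-5/2,-2,-1,0 } => -11351/4096

-11351/4096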